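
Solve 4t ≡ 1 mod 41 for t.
Since 41 is prime, by Fermat 4^(-1) ≡ 4^{39} ≡ 31 mod 41. Verify: 4 × 31 = 124 ≡ 1 mod 41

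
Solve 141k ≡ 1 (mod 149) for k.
Since 149 is prime, by Fermat 141^(-1) ≡ 141^{147} ≡ 93 (mod 149). Verify: 141 × 93 = 13113 ≡ 1 (mod 149)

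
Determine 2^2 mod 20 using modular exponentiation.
2^{2} = 4 ≡ 4 mod 20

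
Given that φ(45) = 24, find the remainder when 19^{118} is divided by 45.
By Euler: 19^{24} ≡ 1 (mod 45) since gcd(19, 45) = 1. 118 = 4×24 + 22. So 19^{118} ≡ 19^{22} ≡ 1 (mod 45)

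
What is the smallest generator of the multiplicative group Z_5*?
g = 2. Powers: [2, 4, 3, 1] generates all 4 non-zero residues.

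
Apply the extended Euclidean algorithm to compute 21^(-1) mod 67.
Extended GCD: 21(16) + 67(-5) = 1. So 21^(-1) ≡ 16 (mod 67). Verify: 21 × 16 = 336 ≡ 1 (mod 67)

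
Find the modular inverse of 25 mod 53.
Since 53 is prime, by Fermat 25^(-1) ≡ 25^{51} ≡ 17 (mod 53). Verify: 25 × 17 = 425 ≡ 1 (mod 53)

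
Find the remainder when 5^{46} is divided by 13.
By Fermat: 5^{12} ≡ 1 mod 13. 46 = 3×12 + 10. So 5^{46} ≡ 5^{10} ≡ 12 mod 13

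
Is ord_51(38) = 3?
Powers of 38 mod 51: 38^1≡38, 38^2≡16, 38^3≡47, 38^4≡1. 38^3≡47≢1, so ord ≠ 3. No, the actual order is 4.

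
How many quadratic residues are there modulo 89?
For prime 89, there are (p-1)/2 = (89-1)/2 = 44 quadratic residues (excluding 0).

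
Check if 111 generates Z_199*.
111^{33} ≡ 1 mod 199 and 33 < 198, so ord_199(111) = 33 ≠ 198 and 111 is not a primitive root.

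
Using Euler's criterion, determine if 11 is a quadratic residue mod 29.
By Euler's criterion: 11^{14} ≡ 28 mod 29. Since this equals -1 (≡ 28), 11 is not a QR.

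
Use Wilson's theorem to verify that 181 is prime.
(180)! mod 181 = 180. Since this equals -1 (mod 181), Wilson confirms 181 is prime.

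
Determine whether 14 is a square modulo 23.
By Euler's criterion: 14^{11} ≡ 22 (mod 23). Since this equals -1 (≡ 22), 14 is not a QR.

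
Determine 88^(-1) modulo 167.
Since 167 is prime, by Fermat 88^(-1) ≡ 88^{165} ≡ 93 (mod 167). Verify: 88 × 93 = 8184 ≡ 1 (mod 167)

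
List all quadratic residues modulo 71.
Squares in Z_71*: {1, 2, 3, 4, 5, 6, 8, 9, 10, 12, 15, 16, 18, 19, 20, 24, 25, 27, 29, 30, 32, 36, 37, 38, 40, 43, 45, 48, 49, 50, 54, 57, 58, 60, 64}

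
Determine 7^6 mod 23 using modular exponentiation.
By repeated squaring mod 23: 7^{1}≡7, 7^{2}≡3, 7^{4}≡9. Then 7^{6} = 7^{4+2} ≡ 9 × 3 ≡ 4 mod 23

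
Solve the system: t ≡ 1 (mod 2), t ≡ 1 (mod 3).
M = 2 × 3 = 6. M₁ = 3, y₁ ≡ 1 (mod 2). M₂ = 2, y₂ ≡ 2 (mod 3). t = 1×3×1 + 1×2×2 ≡ 1 (mod 6)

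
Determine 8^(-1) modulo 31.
Since 31 is prime, by Fermat 8^(-1) ≡ 8^{29} ≡ 4 mod 31. Verify: 8 × 4 = 32 ≡ 1 mod 31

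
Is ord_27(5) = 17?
Powers of 5 mod 27: 5^1≡5, 5^2≡25, 5^3≡17, 5^4≡4, 5^5≡20, 5^6≡19, 5^7≡14, 5^8≡16, 5^9≡26, 5^10≡22, 5^11≡2, 5^12≡10, 5^13≡23, 5^14≡7, 5^15≡8, 5^16≡13, 5^17≡11, 5^18≡1. 5^17≡11≢1, so ord ≠ 17. No, the actual order is 18.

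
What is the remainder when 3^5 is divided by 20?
By repeated squaring (mod 20): 3^{1}≡3, 3^{2}≡9, 3^{4}≡1. Then 3^{5} = 3^{4+1} ≡ 1 × 3 ≡ 3 (mod 20)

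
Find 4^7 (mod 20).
By repeated squaring (mod 20): 4^{1}≡4, 4^{2}≡16, 4^{4}≡16. Then 4^{7} = 4^{4+2+1} ≡ 16 × 16 × 4 ≡ 4 (mod 20)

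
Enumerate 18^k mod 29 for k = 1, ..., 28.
18^1, 18^2, ..., 18^{28} mod 29: [18, 5, 3, 25, 15, 9, 17, 16, 27, 22, 19, 23, 8, 28, 11, 24, 26, 4, 14, 20, 12, 13, 2, 7, 10, 6, 21, 1]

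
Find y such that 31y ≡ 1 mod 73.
Since 73 is prime, by Fermat 31^(-1) ≡ 31^{71} ≡ 33 mod 73. Verify: 31 × 33 = 1023 ≡ 1 mod 73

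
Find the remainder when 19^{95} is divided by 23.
By Fermat: 19^{22} ≡ 1 (mod 23). 95 = 4×22 + 7. So 19^{95} ≡ 19^{7} ≡ 15 (mod 23)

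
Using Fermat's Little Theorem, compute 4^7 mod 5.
By Fermat: 4^{4} ≡ 1 mod 5. So 4^{7} = 4^{4} · 4^{3} ≡ 4^{3} ≡ 4 mod 5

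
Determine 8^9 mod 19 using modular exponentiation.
By repeated squaring mod 19: 8^{1}≡8, 8^{2}≡7, 8^{4}≡11, 8^{8}≡7. Then 8^{9} = 8^{8+1} ≡ 7 × 8 ≡ 18 mod 19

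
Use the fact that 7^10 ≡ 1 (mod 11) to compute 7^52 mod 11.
By Fermat: 7^{10} ≡ 1 (mod 11). 52 = 5×10 + 2. So 7^{52} ≡ 7^{2} ≡ 5 (mod 11)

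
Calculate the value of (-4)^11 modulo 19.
By repeated squaring mod 19: (-4)^{1}≡15, (-4)^{2}≡16, (-4)^{4}≡9, (-4)^{8}≡5. Then (-4)^{11} = (-4)^{8+2+1} ≡ 5 × 16 × 15 ≡ 3 mod 19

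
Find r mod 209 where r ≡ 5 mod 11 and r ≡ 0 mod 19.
M = 11 × 19 = 209. M₁ = 19, y₁ ≡ 7 mod 11. M₂ = 11, y₂ ≡ 7 mod 19. r = 5×19×7 + 0×11×7 ≡ 38 mod 209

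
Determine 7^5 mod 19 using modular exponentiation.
By repeated squaring mod 19: 7^{1}≡7, 7^{2}≡11, 7^{4}≡7. Then 7^{5} = 7^{4+1} ≡ 7 × 7 ≡ 11 mod 19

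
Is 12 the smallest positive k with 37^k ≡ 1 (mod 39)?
Powers of 37 mod 39: 37^1≡37, 37^2≡4, 37^3≡31, 37^4≡16, 37^5≡7, 37^6≡25, 37^7≡28, 37^8≡22, 37^9≡34, 37^10≡10, 37^11≡19, 37^12≡1. First k with 37^k≡1 is k=12. Yes, ord_39(37) = 12.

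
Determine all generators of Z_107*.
There are φ(106) = 52 primitive roots mod 107: {2, 5, 6, 7, 8, 15, 17, 18, 20, 21, 22, 24, 26, 28, 31, 32, 38, 43, 45, 46, 50, 51, 54, 55, 58, 59, 60, 63, 65, 66, 67, 68, 70, 71, 72, 73, 74, 77, 78, 80, 82, 84, 88, 91, 93, 94, 95, 96, 97, 98, 103, 104}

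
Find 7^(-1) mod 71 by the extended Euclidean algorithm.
Extended GCD: 7(-10) + 71(1) = 1. So 7^(-1) ≡ -10 ≡ 61 mod 71. Verify: 7 × 61 = 427 ≡ 1 mod 71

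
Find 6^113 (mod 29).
Using Fermat: 6^{28} ≡ 1 (mod 29). 113 ≡ 1 (mod 28). So 6^{113} ≡ 6^{1} ≡ 6 (mod 29)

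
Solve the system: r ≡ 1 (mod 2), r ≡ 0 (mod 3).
M = 2 × 3 = 6. M₁ = 3, y₁ ≡ 1 (mod 2). M₂ = 2, y₂ ≡ 2 (mod 3). r = 1×3×1 + 0×2×2 ≡ 3 (mod 6)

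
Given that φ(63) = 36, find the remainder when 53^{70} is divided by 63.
By Euler: 53^{36} ≡ 1 (mod 63) since gcd(53, 63) = 1. 70 = 1×36 + 34. So 53^{70} ≡ 53^{34} ≡ 46 (mod 63)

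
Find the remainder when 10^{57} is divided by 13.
By Fermat: 10^{12} ≡ 1 (mod 13). 57 = 4×12 + 9. So 10^{57} ≡ 10^{9} ≡ 12 (mod 13)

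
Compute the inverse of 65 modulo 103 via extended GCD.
Extended GCD: 65(-19) + 103(12) = 1. So 65^(-1) ≡ -19 ≡ 84 mod 103. Verify: 65 × 84 = 5460 ≡ 1 mod 103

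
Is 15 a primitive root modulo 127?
15^{63} ≡ 1 mod 127 and 63 < 126, so ord_127(15) = 63 ≠ 126 and 15 is not a primitive root.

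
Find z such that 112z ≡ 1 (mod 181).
Since 181 is prime, by Fermat 112^(-1) ≡ 112^{179} ≡ 160 (mod 181). Verify: 112 × 160 = 17920 ≡ 1 (mod 181)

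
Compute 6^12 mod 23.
By repeated squaring mod 23: 6^{1}≡6, 6^{2}≡13, 6^{4}≡8, 6^{8}≡18. Then 6^{12} = 6^{8+4} ≡ 18 × 8 ≡ 6 mod 23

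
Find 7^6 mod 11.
By repeated squaring mod 11: 7^{1}≡7, 7^{2}≡5, 7^{4}≡3. Then 7^{6} = 7^{4+2} ≡ 3 × 5 ≡ 4 mod 11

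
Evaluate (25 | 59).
(25/59) = 25^{29} mod 59 = 1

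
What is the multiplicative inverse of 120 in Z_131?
Since 131 is prime, by Fermat 120^(-1) ≡ 120^{129} ≡ 119 mod 131. Verify: 120 × 119 = 14280 ≡ 1 mod 131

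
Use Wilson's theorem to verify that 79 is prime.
(78)! mod 79 = 78. Since this equals -1 mod 79, Wilson confirms 79 is prime.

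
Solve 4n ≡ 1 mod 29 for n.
Since 29 is prime, by Fermat 4^(-1) ≡ 4^{27} ≡ 22 mod 29. Verify: 4 × 22 = 88 ≡ 1 mod 29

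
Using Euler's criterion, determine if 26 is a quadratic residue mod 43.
By Euler's criterion: 26^{21} ≡ 42 mod 43. Since this equals -1 (≡ 42), 26 is not a QR.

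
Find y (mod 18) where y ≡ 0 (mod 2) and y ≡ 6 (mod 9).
M = 2 × 9 = 18. M₁ = 9, y₁ ≡ 1 (mod 2). M₂ = 2, y₂ ≡ 5 (mod 9). y = 0×9×1 + 6×2×5 ≡ 6 (mod 18)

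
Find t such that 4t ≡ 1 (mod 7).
Since 7 is prime, by Fermat 4^(-1) ≡ 4^{5} ≡ 2 (mod 7). Verify: 4 × 2 = 8 ≡ 1 (mod 7)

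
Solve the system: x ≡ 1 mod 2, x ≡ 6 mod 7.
M = 2 × 7 = 14. M₁ = 7, y₁ ≡ 1 mod 2. M₂ = 2, y₂ ≡ 4 mod 7. x = 1×7×1 + 6×2×4 ≡ 13 mod 14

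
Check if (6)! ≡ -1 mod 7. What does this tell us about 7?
(6)! mod 7 = 6. Since this equals -1 mod 7, Wilson confirms 7 is prime.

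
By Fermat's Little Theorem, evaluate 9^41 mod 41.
By Fermat: 9^{40} ≡ 1 mod 41. So 9^{41} = 9^{40} · 9^{1} ≡ 9^{1} ≡ 9 mod 41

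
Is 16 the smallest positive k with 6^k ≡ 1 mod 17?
Powers of 6 mod 17: 6^1≡6, 6^2≡2, 6^3≡12, 6^4≡4, 6^5≡7, 6^6≡8, 6^7≡14, 6^8≡16, 6^9≡11, 6^10≡15, 6^11≡5, 6^12≡13, 6^13≡10, 6^14≡9, 6^15≡3, 6^16≡1. First k with 6^k≡1 is k=16. Yes, ord_17(6) = 16.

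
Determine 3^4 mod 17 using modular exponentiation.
3^{4} = 81 ≡ 13 (mod 17)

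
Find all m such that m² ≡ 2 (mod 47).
The square roots of 2 mod 47 are 7 and 40. Verify: 7² = 49 ≡ 2 (mod 47)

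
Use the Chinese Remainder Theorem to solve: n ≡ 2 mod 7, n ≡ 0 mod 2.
M = 7 × 2 = 14. M₁ = 2, y₁ ≡ 4 mod 7. M₂ = 7, y₂ ≡ 1 mod 2. n = 2×2×4 + 0×7×1 ≡ 2 mod 14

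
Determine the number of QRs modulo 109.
The squaring map on Z_109* is 2-to-1, so there are (108)/2 = 54 QRs.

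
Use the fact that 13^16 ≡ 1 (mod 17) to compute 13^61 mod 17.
By Fermat: 13^{16} ≡ 1 (mod 17). 61 = 3×16 + 13. So 13^{61} ≡ 13^{13} ≡ 13 (mod 17)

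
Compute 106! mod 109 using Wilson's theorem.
(108)! = (106)! × (107) × (108) ≡ -1 mod 109. So (106)! ≡ -1 × [(108)(107)]^(-1) ≡ 54 mod 109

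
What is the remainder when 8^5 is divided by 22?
By repeated squaring (mod 22): 8^{1}≡8, 8^{2}≡20, 8^{4}≡4. Then 8^{5} = 8^{4+1} ≡ 4 × 8 ≡ 10 (mod 22)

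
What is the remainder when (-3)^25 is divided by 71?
By repeated squaring mod 71: (-3)^{1}≡68, (-3)^{2}≡9, (-3)^{4}≡10, (-3)^{8}≡29, (-3)^{16}≡60. Then (-3)^{25} = (-3)^{16+8+1} ≡ 60 × 29 × 68 ≡ 34 mod 71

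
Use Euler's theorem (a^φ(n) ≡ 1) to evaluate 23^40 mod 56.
By Euler: 23^{24} ≡ 1 mod 56 since gcd(23, 56) = 1. 40 = 1×24 + 16. So 23^{40} ≡ 23^{16} ≡ 9 mod 56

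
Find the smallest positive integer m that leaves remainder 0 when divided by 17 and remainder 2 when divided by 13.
M = 17 × 13 = 221. M₁ = 13, y₁ ≡ 4 (mod 17). M₂ = 17, y₂ ≡ 10 (mod 13). m = 0×13×4 + 2×17×10 ≡ 119 (mod 221)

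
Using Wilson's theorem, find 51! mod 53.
(52)! = (51)! × (52) ≡ -1 (mod 53). So (51)! ≡ -1 × (52)^(-1) ≡ (-1)×(-1) = 1 (mod 53)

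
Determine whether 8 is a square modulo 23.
By Euler's criterion: 8^{11} ≡ 1 mod 23. Since this equals 1, 8 is a QR.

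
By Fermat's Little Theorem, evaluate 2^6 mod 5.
By Fermat: 2^{4} ≡ 1 mod 5. So 2^{6} = 2^{4} · 2^{2} ≡ 2^{2} ≡ 4 mod 5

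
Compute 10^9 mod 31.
By repeated squaring mod 31: 10^{1}≡10, 10^{2}≡7, 10^{4}≡18, 10^{8}≡14. Then 10^{9} = 10^{8+1} ≡ 14 × 10 ≡ 16 mod 31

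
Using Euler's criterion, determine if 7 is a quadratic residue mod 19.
By Euler's criterion: 7^{9} ≡ 1 (mod 19). Since this equals 1, 7 is a QR.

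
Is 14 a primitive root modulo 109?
ord_109(14) divides 108. For each prime q|108: 14^{54}≡108, 14^{36}≡63, none ≡ 1. So 14 has order 108 and is a primitive root mod 109.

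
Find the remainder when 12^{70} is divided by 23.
By Fermat: 12^{22} ≡ 1 (mod 23). 70 = 3×22 + 4. So 12^{70} ≡ 12^{4} ≡ 13 (mod 23)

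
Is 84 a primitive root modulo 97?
ord_97(84) divides 96. For each prime q|96: 84^{48}≡96, 84^{32}≡35, none ≡ 1. So 84 has order 96 and is a primitive root mod 97.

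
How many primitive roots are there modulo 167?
Number of primitive roots mod 167 = φ(p-1) = φ(166) = 82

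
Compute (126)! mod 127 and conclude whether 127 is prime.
(126)! mod 127 = 126. Since 126 ≡ -1 mod 127, 127 is prime.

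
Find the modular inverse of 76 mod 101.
Since 101 is prime, by Fermat 76^(-1) ≡ 76^{99} ≡ 4 mod 101. Verify: 76 × 4 = 304 ≡ 1 mod 101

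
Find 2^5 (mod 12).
By repeated squaring (mod 12): 2^{1}≡2, 2^{2}≡4, 2^{4}≡4. Then 2^{5} = 2^{4+1} ≡ 4 × 2 ≡ 8 (mod 12)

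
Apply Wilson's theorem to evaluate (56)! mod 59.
(58)! = (56)! × (57) × (58) ≡ -1 (mod 59). So (56)! ≡ -1 × [(58)(57)]^(-1) ≡ 29 (mod 59)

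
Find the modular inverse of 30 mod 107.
Since 107 is prime, by Fermat 30^(-1) ≡ 30^{105} ≡ 25 mod 107. Verify: 30 × 25 = 750 ≡ 1 mod 107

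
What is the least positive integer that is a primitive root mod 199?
g = 3. Powers: [3, 9, 27, 81, 44, 132, 197, 193, 181, ...] generates all 198 non-zero residues.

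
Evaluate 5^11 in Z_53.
By repeated squaring (mod 53): 5^{1}≡5, 5^{2}≡25, 5^{4}≡42, 5^{8}≡15. Then 5^{11} = 5^{8+2+1} ≡ 15 × 25 × 5 ≡ 20 (mod 53)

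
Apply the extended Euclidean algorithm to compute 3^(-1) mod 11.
Extended GCD: 3(4) + 11(-1) = 1. So 3^(-1) ≡ 4 (mod 11). Verify: 3 × 4 = 12 ≡ 1 (mod 11)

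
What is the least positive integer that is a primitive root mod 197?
g = 2. Powers: [2, 4, 8, 16, 32, 64, 128, 59, 118, 39, ...] generates all 196 non-zero residues.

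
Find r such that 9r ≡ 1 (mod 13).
Since 13 is prime, by Fermat 9^(-1) ≡ 9^{11} ≡ 3 (mod 13). Verify: 9 × 3 = 27 ≡ 1 (mod 13)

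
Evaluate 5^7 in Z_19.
By repeated squaring (mod 19): 5^{1}≡5, 5^{2}≡6, 5^{4}≡17. Then 5^{7} = 5^{4+2+1} ≡ 17 × 6 × 5 ≡ 16 (mod 19)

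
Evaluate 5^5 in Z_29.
By repeated squaring (mod 29): 5^{1}≡5, 5^{2}≡25, 5^{4}≡16. Then 5^{5} = 5^{4+1} ≡ 16 × 5 ≡ 22 (mod 29)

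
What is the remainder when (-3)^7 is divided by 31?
By repeated squaring (mod 31): (-3)^{1}≡28, (-3)^{2}≡9, (-3)^{4}≡19. Then (-3)^{7} = (-3)^{4+2+1} ≡ 19 × 9 × 28 ≡ 14 (mod 31)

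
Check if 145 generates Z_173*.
ord_173(145) divides 172. For each prime q|172: 145^{86}≡172, 145^{4}≡160, none ≡ 1. So 145 has order 172 and is a primitive root mod 173.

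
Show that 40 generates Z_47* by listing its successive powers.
40^1, 40^2, ..., 40^{46} mod 47: [40, 2, 33, 4, 19, 8, 38, 16, 29, 32, 11, 17, 22, 34, 44, 21, 41, 42, 35, 37, 23, 27, 46, 7, 45, 14, 43, 28, 39, 9, 31, 18, 15, 36, 30, 25, 13, 3, 26, 6, 5, 12, 10, 24, 20, 1]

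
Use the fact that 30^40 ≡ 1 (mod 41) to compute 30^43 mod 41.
By Fermat: 30^{40} ≡ 1 (mod 41). So 30^{43} = 30^{40} · 30^{3} ≡ 30^{3} ≡ 22 (mod 41)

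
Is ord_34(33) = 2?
Powers of 33 mod 34: 33^1≡33, 33^2≡1. First k with 33^k≡1 is k=2. Yes, ord_34(33) = 2.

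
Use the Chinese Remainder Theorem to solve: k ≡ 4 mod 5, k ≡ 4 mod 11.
M = 5 × 11 = 55. M₁ = 11, y₁ ≡ 1 mod 5. M₂ = 5, y₂ ≡ 9 mod 11. k = 4×11×1 + 4×5×9 ≡ 4 mod 55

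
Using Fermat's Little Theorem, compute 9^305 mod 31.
By Fermat: 9^{30} ≡ 1 (mod 31). 305 ≡ 5 (mod 30). So 9^{305} ≡ 9^{5} ≡ 25 (mod 31)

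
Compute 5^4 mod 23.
5^{4} = 625 ≡ 4 (mod 23)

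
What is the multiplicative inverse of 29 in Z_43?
Since 43 is prime, by Fermat 29^(-1) ≡ 29^{41} ≡ 3 (mod 43). Verify: 29 × 3 = 87 ≡ 1 (mod 43)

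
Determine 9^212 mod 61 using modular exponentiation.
Using Fermat: 9^{60} ≡ 1 mod 61. 212 ≡ 32 mod 60. So 9^{212} ≡ 9^{32} ≡ 20 mod 61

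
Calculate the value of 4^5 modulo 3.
Using Fermat: 4^{2} ≡ 1 mod 3. 5 ≡ 1 mod 2. So 4^{5} ≡ 4^{1} ≡ 1 mod 3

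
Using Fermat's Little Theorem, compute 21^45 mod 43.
By Fermat: 21^{42} ≡ 1 mod 43. So 21^{45} = 21^{42} · 21^{3} ≡ 21^{3} ≡ 16 mod 43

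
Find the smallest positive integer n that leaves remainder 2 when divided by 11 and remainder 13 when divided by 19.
M = 11 × 19 = 209. M₁ = 19, y₁ ≡ 7 mod 11. M₂ = 11, y₂ ≡ 7 mod 19. n = 2×19×7 + 13×11×7 ≡ 13 mod 209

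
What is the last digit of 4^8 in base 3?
Using Fermat: 4^{2} ≡ 1 (mod 3). 8 ≡ 0 (mod 2). So 4^{8} ≡ 4^{0} ≡ 1 (mod 3)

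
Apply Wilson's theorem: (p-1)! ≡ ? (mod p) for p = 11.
By Wilson's theorem, (10)! ≡ -1 ≡ 10 (mod 11)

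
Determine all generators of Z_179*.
There are φ(178) = 88 primitive roots mod 179: {2, 6, 7, 8, 10, 11, 18, 21, 23, 24, 26, 28, 30, 32, 33, 34, 35, 37, 38, 40, 41, 44, 50, 53, 54, 55, 58, 62, 63, 69, 71, 72, 73, 78, 79, 84, 86, 90, 91, 92, 94, 96, 97, 98, 99, 102, 103, 104, 105, 109, 111, 112, 113, 114, 115, 118, 119, 120, 122, 123, 127, 128, 130, 131, 132, 133, 134, 136, 137, 140, 143, 148, 150, 152, 154, 157, 159, 160, 162, 163, 164, 165, 166, 167, 170, 174, 175, 176}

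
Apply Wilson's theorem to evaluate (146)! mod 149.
(148)! = (146)! × (147) × (148) ≡ -1 (mod 149). So (146)! ≡ -1 × [(148)(147)]^(-1) ≡ 74 (mod 149)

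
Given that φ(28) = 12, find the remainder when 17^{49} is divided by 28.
By Euler: 17^{12} ≡ 1 mod 28 since gcd(17, 28) = 1. 49 = 4×12 + 1. So 17^{49} ≡ 17^{1} ≡ 17 mod 28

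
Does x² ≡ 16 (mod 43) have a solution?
By Euler's criterion: 16^{21} ≡ 1 (mod 43). Since this equals 1, 16 is a QR.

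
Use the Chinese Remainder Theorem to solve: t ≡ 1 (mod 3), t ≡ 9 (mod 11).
M = 3 × 11 = 33. M₁ = 11, y₁ ≡ 2 (mod 3). M₂ = 3, y₂ ≡ 4 (mod 11). t = 1×11×2 + 9×3×4 ≡ 31 (mod 33)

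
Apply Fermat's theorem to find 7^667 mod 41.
By Fermat: 7^{40} ≡ 1 mod 41. 667 ≡ 27 mod 40. So 7^{667} ≡ 7^{27} ≡ 24 mod 41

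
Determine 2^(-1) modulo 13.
Since 13 is prime, by Fermat 2^(-1) ≡ 2^{11} ≡ 7 (mod 13). Verify: 2 × 7 = 14 ≡ 1 (mod 13)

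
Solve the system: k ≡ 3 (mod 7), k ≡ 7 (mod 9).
M = 7 × 9 = 63. M₁ = 9, y₁ ≡ 4 (mod 7). M₂ = 7, y₂ ≡ 4 (mod 9). k = 3×9×4 + 7×7×4 ≡ 52 (mod 63)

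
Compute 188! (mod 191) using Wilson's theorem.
(190)! = (188)! × (189) × (190) ≡ -1 (mod 191). So (188)! ≡ -1 × [(190)(189)]^(-1) ≡ 95 (mod 191)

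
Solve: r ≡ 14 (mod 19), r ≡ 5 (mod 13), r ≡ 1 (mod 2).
M = 19 × 13 × 2 = 494. M₁ = 26, y₁ ≡ 11 (mod 19). M₂ = 38, y₂ ≡ 12 (mod 13). M₃ = 247, y₃ ≡ 1 (mod 2). r = 14×26×11 + 5×38×12 + 1×247×1 ≡ 109 (mod 494)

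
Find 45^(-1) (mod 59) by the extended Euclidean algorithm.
Extended GCD: 45(21) + 59(-16) = 1. So 45^(-1) ≡ 21 (mod 59). Verify: 45 × 21 = 945 ≡ 1 (mod 59)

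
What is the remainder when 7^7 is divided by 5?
Using Fermat: 7^{4} ≡ 1 (mod 5). 7 ≡ 3 (mod 4). So 7^{7} ≡ 7^{3} ≡ 3 (mod 5)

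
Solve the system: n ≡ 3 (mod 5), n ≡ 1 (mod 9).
M = 5 × 9 = 45. M₁ = 9, y₁ ≡ 4 (mod 5). M₂ = 5, y₂ ≡ 2 (mod 9). n = 3×9×4 + 1×5×2 ≡ 28 (mod 45)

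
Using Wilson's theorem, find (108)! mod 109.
By Wilson's theorem, (108)! ≡ -1 ≡ 108 (mod 109)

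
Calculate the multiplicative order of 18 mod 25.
Powers of 18 mod 25: 18^1≡18, 18^2≡24, 18^3≡7, 18^4≡1. So the order of 18 is 4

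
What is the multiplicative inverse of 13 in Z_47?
Since 47 is prime, by Fermat 13^(-1) ≡ 13^{45} ≡ 29 mod 47. Verify: 13 × 29 = 377 ≡ 1 mod 47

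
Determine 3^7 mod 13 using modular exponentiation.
By repeated squaring mod 13: 3^{1}≡3, 3^{2}≡9, 3^{4}≡3. Then 3^{7} = 3^{4+2+1} ≡ 3 × 9 × 3 ≡ 3 mod 13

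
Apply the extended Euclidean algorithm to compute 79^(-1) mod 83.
Extended GCD: 79(-21) + 83(20) = 1. So 79^(-1) ≡ -21 ≡ 62 mod 83. Verify: 79 × 62 = 4898 ≡ 1 mod 83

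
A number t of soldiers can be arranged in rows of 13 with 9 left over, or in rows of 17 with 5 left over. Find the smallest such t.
M = 13 × 17 = 221. M₁ = 17, y₁ ≡ 10 (mod 13). M₂ = 13, y₂ ≡ 4 (mod 17). t = 9×17×10 + 5×13×4 ≡ 22 (mod 221)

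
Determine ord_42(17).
Powers of 17 mod 42: 17^1≡17, 17^2≡37, 17^3≡41, 17^4≡25, 17^5≡5, 17^6≡1. ord_42(17) = 6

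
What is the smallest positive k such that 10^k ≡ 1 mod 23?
Powers of 10 mod 23: 10^1≡10, 10^2≡8, 10^3≡11, 10^4≡18, 10^5≡19, 10^6≡6, 10^7≡14, 10^8≡2, 10^9≡20, 10^10≡16, 10^11≡22, 10^12≡13, 10^13≡15, 10^14≡12, 10^15≡5, 10^16≡4, 10^17≡17, 10^18≡9, 10^19≡21, 10^20≡3, 10^21≡7, 10^22≡1. ord_23(10) = 22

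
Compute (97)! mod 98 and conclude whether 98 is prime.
(97)! mod 98 = 0. Since 0 ≢ -1 mod 98, 98 is not prime.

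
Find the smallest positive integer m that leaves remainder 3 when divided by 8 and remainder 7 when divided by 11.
M = 8 × 11 = 88. M₁ = 11, y₁ ≡ 3 mod 8. M₂ = 8, y₂ ≡ 7 mod 11. m = 3×11×3 + 7×8×7 ≡ 51 mod 88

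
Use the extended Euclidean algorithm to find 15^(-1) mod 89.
Extended GCD: 15(6) + 89(-1) = 1. So 15^(-1) ≡ 6 mod 89. Verify: 15 × 6 = 90 ≡ 1 mod 89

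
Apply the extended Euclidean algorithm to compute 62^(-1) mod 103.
Extended GCD: 62(5) + 103(-3) = 1. So 62^(-1) ≡ 5 (mod 103). Verify: 62 × 5 = 310 ≡ 1 (mod 103)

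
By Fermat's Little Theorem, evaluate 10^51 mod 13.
By Fermat: 10^{12} ≡ 1 mod 13. 51 = 4×12 + 3. So 10^{51} ≡ 10^{3} ≡ 12 mod 13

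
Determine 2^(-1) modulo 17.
Since 17 is prime, by Fermat 2^(-1) ≡ 2^{15} ≡ 9 (mod 17). Verify: 2 × 9 = 18 ≡ 1 (mod 17)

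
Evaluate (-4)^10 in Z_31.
By repeated squaring (mod 31): (-4)^{1}≡27, (-4)^{2}≡16, (-4)^{4}≡8, (-4)^{8}≡2. Then (-4)^{10} = (-4)^{8+2} ≡ 2 × 16 ≡ 1 (mod 31)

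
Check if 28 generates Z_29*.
28^{2} ≡ 1 mod 29 and 2 < 28, so ord_29(28) = 2 ≠ 28 and 28 is not a primitive root.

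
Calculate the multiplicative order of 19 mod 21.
Powers of 19 mod 21: 19^1≡19, 19^2≡4, 19^3≡13, 19^4≡16, 19^5≡10, 19^6≡1. So the order of 19 is 6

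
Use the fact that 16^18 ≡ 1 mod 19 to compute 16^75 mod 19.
By Fermat: 16^{18} ≡ 1 mod 19. 75 = 4×18 + 3. So 16^{75} ≡ 16^{3} ≡ 11 mod 19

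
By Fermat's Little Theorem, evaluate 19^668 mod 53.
By Fermat: 19^{52} ≡ 1 mod 53. 668 ≡ 44 mod 52. So 19^{668} ≡ 19^{44} ≡ 28 mod 53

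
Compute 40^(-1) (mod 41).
Since 41 is prime, by Fermat 40^(-1) ≡ 40^{39} ≡ 40 (mod 41). Verify: 40 × 40 = 1600 ≡ 1 (mod 41)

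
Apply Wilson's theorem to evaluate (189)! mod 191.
(190)! = (189)! × (190) ≡ -1 mod 191. So (189)! ≡ -1 × (190)^(-1) ≡ (-1)×(-1) = 1 mod 191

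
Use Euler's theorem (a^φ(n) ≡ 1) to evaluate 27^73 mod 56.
By Euler: 27^{24} ≡ 1 mod 56 since gcd(27, 56) = 1. 73 = 3×24 + 1. So 27^{73} ≡ 27^{1} ≡ 27 mod 56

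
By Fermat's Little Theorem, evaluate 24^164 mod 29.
By Fermat: 24^{28} ≡ 1 mod 29. 164 = 5×28 + 24. So 24^{164} ≡ 24^{24} ≡ 20 mod 29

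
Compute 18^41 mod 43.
By repeated squaring mod 43: 18^{1}≡18, 18^{2}≡23, 18^{4}≡13, 18^{8}≡40, 18^{16}≡9, 18^{32}≡38. Then 18^{41} = 18^{32+8+1} ≡ 38 × 40 × 18 ≡ 12 mod 43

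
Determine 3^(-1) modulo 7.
Since 7 is prime, by Fermat 3^(-1) ≡ 3^{5} ≡ 5 mod 7. Verify: 3 × 5 = 15 ≡ 1 mod 7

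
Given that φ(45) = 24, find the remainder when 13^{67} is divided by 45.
By Euler: 13^{24} ≡ 1 mod 45 since gcd(13, 45) = 1. 67 = 2×24 + 19. So 13^{67} ≡ 13^{19} ≡ 22 mod 45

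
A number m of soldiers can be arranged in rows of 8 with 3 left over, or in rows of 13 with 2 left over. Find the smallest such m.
M = 8 × 13 = 104. M₁ = 13, y₁ ≡ 5 mod 8. M₂ = 8, y₂ ≡ 5 mod 13. m = 3×13×5 + 2×8×5 ≡ 67 mod 104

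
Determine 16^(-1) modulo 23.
Since 23 is prime, by Fermat 16^(-1) ≡ 16^{21} ≡ 13 mod 23. Verify: 16 × 13 = 208 ≡ 1 mod 23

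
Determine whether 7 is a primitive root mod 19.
7^{3} ≡ 1 (mod 19) and 3 < 18, so ord_19(7) = 3 ≠ 18 and 7 is not a primitive root.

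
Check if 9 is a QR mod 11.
By Euler's criterion: 9^{5} ≡ 1 mod 11. Since this equals 1, 9 is a QR.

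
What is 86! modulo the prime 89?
(88)! = (86)! × (87) × (88) ≡ -1 (mod 89). So (86)! ≡ -1 × [(88)(87)]^(-1) ≡ 44 (mod 89)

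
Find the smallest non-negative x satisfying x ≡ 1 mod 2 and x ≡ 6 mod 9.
M = 2 × 9 = 18. M₁ = 9, y₁ ≡ 1 mod 2. M₂ = 2, y₂ ≡ 5 mod 9. x = 1×9×1 + 6×2×5 ≡ 15 mod 18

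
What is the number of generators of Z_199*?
A prime p has φ(p-1) primitive roots; here φ(198) = 60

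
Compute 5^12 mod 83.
By repeated squaring mod 83: 5^{1}≡5, 5^{2}≡25, 5^{4}≡44, 5^{8}≡27. Then 5^{12} = 5^{8+4} ≡ 27 × 44 ≡ 26 mod 83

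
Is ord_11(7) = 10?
Powers of 7 mod 11: 7^1≡7, 7^2≡5, 7^3≡2, 7^4≡3, 7^5≡10, 7^6≡4, 7^7≡6, 7^8≡9, 7^9≡8, 7^10≡1. First k with 7^k≡1 is k=10. Yes, ord_11(7) = 10.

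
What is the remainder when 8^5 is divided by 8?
By repeated squaring mod 8: 8^{1}≡0, 8^{2}≡0, 8^{4}≡0. Then 8^{5} = 8^{4+1} ≡ 0 × 0 ≡ 0 mod 8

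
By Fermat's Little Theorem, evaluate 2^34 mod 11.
By Fermat: 2^{10} ≡ 1 mod 11. 34 = 3×10 + 4. So 2^{34} ≡ 2^{4} ≡ 5 mod 11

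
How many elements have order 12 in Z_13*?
There are φ(13-1) = φ(12) = 4 primitive roots modulo 13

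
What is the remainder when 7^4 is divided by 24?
7^{4} = 2401 ≡ 1 (mod 24)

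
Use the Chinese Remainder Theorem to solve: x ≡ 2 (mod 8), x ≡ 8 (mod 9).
M = 8 × 9 = 72. M₁ = 9, y₁ ≡ 1 (mod 8). M₂ = 8, y₂ ≡ 8 (mod 9). x = 2×9×1 + 8×8×8 ≡ 26 (mod 72)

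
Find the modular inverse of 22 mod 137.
Since 137 is prime, by Fermat 22^(-1) ≡ 22^{135} ≡ 81 mod 137. Verify: 22 × 81 = 1782 ≡ 1 mod 137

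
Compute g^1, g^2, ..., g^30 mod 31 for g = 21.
21^1, 21^2, ..., 21^{30} mod 31: [21, 7, 23, 18, 6, 2, 11, 14, 15, 5, 12, 4, 22, 28, 30, 10, 24, 8, 13, 25, 29, 20, 17, 16, 26, 19, 27, 9, 3, 1]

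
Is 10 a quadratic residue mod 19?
By Euler's criterion: 10^{9} ≡ 18 mod 19. Since this equals -1 (≡ 18), 10 is not a QR.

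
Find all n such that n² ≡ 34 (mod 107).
The square roots of 34 mod 107 are 81 and 26. Verify: 81² = 6561 ≡ 34 (mod 107)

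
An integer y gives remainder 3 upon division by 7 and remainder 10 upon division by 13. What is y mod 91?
M = 7 × 13 = 91. M₁ = 13, y₁ ≡ 6 mod 7. M₂ = 7, y₂ ≡ 2 mod 13. y = 3×13×6 + 10×7×2 ≡ 10 mod 91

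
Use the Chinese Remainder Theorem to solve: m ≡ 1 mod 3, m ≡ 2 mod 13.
M = 3 × 13 = 39. M₁ = 13, y₁ ≡ 1 mod 3. M₂ = 3, y₂ ≡ 9 mod 13. m = 1×13×1 + 2×3×9 ≡ 28 mod 39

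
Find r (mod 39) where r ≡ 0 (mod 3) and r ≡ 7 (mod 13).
M = 3 × 13 = 39. M₁ = 13, y₁ ≡ 1 (mod 3). M₂ = 3, y₂ ≡ 9 (mod 13). r = 0×13×1 + 7×3×9 ≡ 33 (mod 39)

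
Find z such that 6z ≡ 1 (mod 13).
Since 13 is prime, by Fermat 6^(-1) ≡ 6^{11} ≡ 11 (mod 13). Verify: 6 × 11 = 66 ≡ 1 (mod 13)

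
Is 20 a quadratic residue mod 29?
By Euler's criterion: 20^{14} ≡ 1 (mod 29). Since this equals 1, 20 is a QR.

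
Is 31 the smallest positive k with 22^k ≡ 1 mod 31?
Powers of 22 mod 31: 22^1≡22, 22^2≡19, 22^3≡15, 22^4≡20, 22^5≡6, 22^6≡8, 22^7≡21, 22^8≡28, 22^9≡27, 22^10≡5, 22^11≡17, 22^12≡2, 22^13≡13, 22^14≡7, 22^15≡30, 22^16≡9, 22^17≡12, 22^18≡16, 22^19≡11, 22^20≡25, 22^21≡23, 22^22≡10, 22^23≡3, 22^24≡4, 22^25≡26, 22^26≡14, 22^27≡29, 22^28≡18, 22^29≡24, 22^30≡1. Already 22^30≡1, so the order is 30 < 31. No, the actual order is 30.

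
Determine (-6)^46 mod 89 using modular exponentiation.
By repeated squaring (mod 89): (-6)^{1}≡83, (-6)^{2}≡36, (-6)^{4}≡50, (-6)^{8}≡8, (-6)^{16}≡64, (-6)^{32}≡2. Then (-6)^{46} = (-6)^{32+8+4+2} ≡ 2 × 8 × 50 × 36 ≡ 53 (mod 89)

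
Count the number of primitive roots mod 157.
A prime p has φ(p-1) primitive roots; here φ(156) = 48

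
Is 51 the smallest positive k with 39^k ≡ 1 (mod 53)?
Powers of 39 mod 53: 39^1≡39, 39^2≡37, 39^3≡12, 39^4≡44, 39^5≡20, 39^6≡38, 39^7≡51, 39^8≡28, 39^9≡32, 39^10≡29, 39^11≡18, 39^12≡13, 39^13≡30, 39^14≡4, 39^15≡50, 39^16≡42, 39^17≡48, 39^18≡17, 39^19≡27, 39^20≡46, 39^21≡45, 39^22≡6, 39^23≡22, 39^24≡10, 39^25≡19, 39^26≡52, 39^27≡14, 39^28≡16, 39^29≡41, 39^30≡9, 39^31≡33, 39^32≡15, 39^33≡2, 39^34≡25, 39^35≡21, 39^36≡24, 39^37≡35, 39^38≡40, 39^39≡23, 39^40≡49, 39^41≡3, 39^42≡11, 39^43≡5, 39^44≡36, 39^45≡26, 39^46≡7, 39^47≡8, 39^48≡47, 39^49≡31, 39^50≡43, 39^51≡34, 39^52≡1. 39^51≡34≢1, so ord ≠ 51. No, the actual order is 52.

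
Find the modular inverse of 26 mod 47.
Since 47 is prime, by Fermat 26^(-1) ≡ 26^{45} ≡ 38 (mod 47). Verify: 26 × 38 = 988 ≡ 1 (mod 47)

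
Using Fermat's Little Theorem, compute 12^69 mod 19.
By Fermat: 12^{18} ≡ 1 mod 19. 69 = 3×18 + 15. So 12^{69} ≡ 12^{15} ≡ 18 mod 19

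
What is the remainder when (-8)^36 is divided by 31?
Using Fermat: (-8)^{30} ≡ 1 (mod 31). 36 ≡ 6 (mod 30). So (-8)^{36} ≡ (-8)^{6} ≡ 8 (mod 31)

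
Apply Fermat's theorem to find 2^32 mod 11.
By Fermat: 2^{10} ≡ 1 mod 11. 32 = 3×10 + 2. So 2^{32} ≡ 2^{2} ≡ 4 mod 11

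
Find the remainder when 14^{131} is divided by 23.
By Fermat: 14^{22} ≡ 1 (mod 23). 131 = 5×22 + 21. So 14^{131} ≡ 14^{21} ≡ 5 (mod 23)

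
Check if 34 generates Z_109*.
34^{18} ≡ 1 mod 109 and 18 < 108, so ord_109(34) = 18 ≠ 108 and 34 is not a primitive root.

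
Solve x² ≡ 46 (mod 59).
The square roots of 46 mod 59 are 20 and 39. Verify: 20² = 400 ≡ 46 (mod 59)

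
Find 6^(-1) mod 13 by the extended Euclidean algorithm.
Extended GCD: 6(-2) + 13(1) = 1. So 6^(-1) ≡ -2 ≡ 11 mod 13. Verify: 6 × 11 = 66 ≡ 1 mod 13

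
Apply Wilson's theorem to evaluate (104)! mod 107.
(106)! = (104)! × (105) × (106) ≡ -1 mod 107. So (104)! ≡ -1 × [(106)(105)]^(-1) ≡ 53 mod 107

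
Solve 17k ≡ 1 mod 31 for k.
Since 31 is prime, by Fermat 17^(-1) ≡ 17^{29} ≡ 11 mod 31. Verify: 17 × 11 = 187 ≡ 1 mod 31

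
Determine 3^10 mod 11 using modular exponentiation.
Using Fermat: 3^{10} ≡ 1 (mod 11). 10 ≡ 0 (mod 10). So 3^{10} ≡ 3^{0} ≡ 1 (mod 11)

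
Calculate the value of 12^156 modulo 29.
Using Fermat: 12^{28} ≡ 1 mod 29. 156 ≡ 16 mod 28. So 12^{156} ≡ 12^{16} ≡ 1 mod 29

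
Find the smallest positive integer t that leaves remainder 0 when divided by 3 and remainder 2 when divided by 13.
M = 3 × 13 = 39. M₁ = 13, y₁ ≡ 1 (mod 3). M₂ = 3, y₂ ≡ 9 (mod 13). t = 0×13×1 + 2×3×9 ≡ 15 (mod 39)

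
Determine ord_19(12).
Powers of 12 mod 19: 12^1≡12, 12^2≡11, 12^3≡18, 12^4≡7, 12^5≡8, 12^6≡1. So the order of 12 is 6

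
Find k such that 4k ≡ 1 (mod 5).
Since 5 is prime, by Fermat 4^(-1) ≡ 4^{3} ≡ 4 (mod 5). Verify: 4 × 4 = 16 ≡ 1 (mod 5)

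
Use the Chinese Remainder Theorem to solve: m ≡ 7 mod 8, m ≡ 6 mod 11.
M = 8 × 11 = 88. M₁ = 11, y₁ ≡ 3 mod 8. M₂ = 8, y₂ ≡ 7 mod 11. m = 7×11×3 + 6×8×7 ≡ 39 mod 88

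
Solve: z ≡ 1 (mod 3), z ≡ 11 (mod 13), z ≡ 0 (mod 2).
M = 3 × 13 × 2 = 78. M₁ = 26, y₁ ≡ 2 (mod 3). M₂ = 6, y₂ ≡ 11 (mod 13). M₃ = 39, y₃ ≡ 1 (mod 2). z = 1×26×2 + 11×6×11 + 0×39×1 ≡ 76 (mod 78)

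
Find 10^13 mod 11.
Using Fermat: 10^{10} ≡ 1 mod 11. 13 ≡ 3 mod 10. So 10^{13} ≡ 10^{3} ≡ 10 mod 11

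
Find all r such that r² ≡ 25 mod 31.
The square roots of 25 mod 31 are 5 and 26. Verify: 5² = 25 ≡ 25 mod 31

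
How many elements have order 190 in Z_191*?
There are φ(191-1) = φ(190) = 72 primitive roots modulo 191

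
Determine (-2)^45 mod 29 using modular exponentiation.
Using Fermat: (-2)^{28} ≡ 1 (mod 29). 45 ≡ 17 (mod 28). So (-2)^{45} ≡ (-2)^{17} ≡ 8 (mod 29)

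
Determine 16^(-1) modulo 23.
Since 23 is prime, by Fermat 16^(-1) ≡ 16^{21} ≡ 13 mod 23. Verify: 16 × 13 = 208 ≡ 1 mod 23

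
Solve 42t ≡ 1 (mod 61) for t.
Since 61 is prime, by Fermat 42^(-1) ≡ 42^{59} ≡ 16 (mod 61). Verify: 42 × 16 = 672 ≡ 1 (mod 61)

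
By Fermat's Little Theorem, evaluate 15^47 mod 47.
By Fermat: 15^{46} ≡ 1 (mod 47). So 15^{47} = 15^{46} · 15^{1} ≡ 15^{1} ≡ 15 (mod 47)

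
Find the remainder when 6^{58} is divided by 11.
By Fermat: 6^{10} ≡ 1 mod 11. 58 = 5×10 + 8. So 6^{58} ≡ 6^{8} ≡ 4 mod 11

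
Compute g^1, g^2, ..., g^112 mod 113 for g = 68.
68^1, 68^2, ..., 68^{112} mod 113: [68, 104, 66, 81, 84, 62, 35, 7, 24, 50, 10, 2, 23, 95, 19, 49, 55, 11, 70, 14, 48, 100, 20, 4, 46, 77, 38, 98, 110, 22, 27, 28, 96, 87, 40, 8, 92, 41, 76, 83, 107, 44, 54, 56, 79, 61, 80, 16, 71, 82, 39, 53, 101, 88, 108, 112, 45, 9, 47, 32, 29, 51, 78, 106, 89, 63, 103, 111, 90, 18, 94, 64, 58, 102, 43, 99, 65, 13, 93, 109, 67, 36, 75, 15, 3, 91, 86, 85, 17, 26, 73, 105, 21, 72, 37, 30, 6, 69, 59, 57, 34, 52, 33, 97, 42, 31, 74, 60, 12, 25, 5, 1]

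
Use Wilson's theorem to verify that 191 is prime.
(190)! mod 191 = 190. Since this equals -1 (mod 191), Wilson confirms 191 is prime.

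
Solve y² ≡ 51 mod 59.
The square roots of 51 mod 59 are 46 and 13. Verify: 46² = 2116 ≡ 51 mod 59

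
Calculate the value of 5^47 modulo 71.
By repeated squaring mod 71: 5^{1}≡5, 5^{2}≡25, 5^{4}≡57, 5^{8}≡54, 5^{16}≡5, 5^{32}≡25. Then 5^{47} = 5^{32+8+4+2+1} ≡ 25 × 54 × 57 × 25 × 5 ≡ 25 mod 71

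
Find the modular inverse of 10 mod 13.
Since 13 is prime, by Fermat 10^(-1) ≡ 10^{11} ≡ 4 (mod 13). Verify: 10 × 4 = 40 ≡ 1 (mod 13)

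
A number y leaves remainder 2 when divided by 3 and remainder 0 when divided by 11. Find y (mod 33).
M = 3 × 11 = 33. M₁ = 11, y₁ ≡ 2 (mod 3). M₂ = 3, y₂ ≡ 4 (mod 11). y = 2×11×2 + 0×3×4 ≡ 11 (mod 33)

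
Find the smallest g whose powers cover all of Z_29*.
g = 2. For each prime q|28: 2^{14}≡28, 2^{4}≡16, none ≡ 1, so ord_29(2) = 28 and 2 is a primitive root.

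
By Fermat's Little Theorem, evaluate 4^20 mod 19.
By Fermat: 4^{18} ≡ 1 (mod 19). So 4^{20} = 4^{18} · 4^{2} ≡ 4^{2} ≡ 16 (mod 19)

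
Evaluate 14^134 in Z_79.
Using Fermat: 14^{78} ≡ 1 (mod 79). 134 ≡ 56 (mod 78). So 14^{134} ≡ 14^{56} ≡ 22 (mod 79)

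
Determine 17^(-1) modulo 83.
Since 83 is prime, by Fermat 17^(-1) ≡ 17^{81} ≡ 44 mod 83. Verify: 17 × 44 = 748 ≡ 1 mod 83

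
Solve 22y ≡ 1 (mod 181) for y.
Since 181 is prime, by Fermat 22^(-1) ≡ 22^{179} ≡ 107 (mod 181). Verify: 22 × 107 = 2354 ≡ 1 (mod 181)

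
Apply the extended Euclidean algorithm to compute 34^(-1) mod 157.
Extended GCD: 34(-60) + 157(13) = 1. So 34^(-1) ≡ -60 ≡ 97 (mod 157). Verify: 34 × 97 = 3298 ≡ 1 (mod 157)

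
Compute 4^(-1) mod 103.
Since 103 is prime, by Fermat 4^(-1) ≡ 4^{101} ≡ 26 mod 103. Verify: 4 × 26 = 104 ≡ 1 mod 103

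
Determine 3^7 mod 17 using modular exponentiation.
By repeated squaring mod 17: 3^{1}≡3, 3^{2}≡9, 3^{4}≡13. Then 3^{7} = 3^{4+2+1} ≡ 13 × 9 × 3 ≡ 11 mod 17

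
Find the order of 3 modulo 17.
Powers of 3 mod 17: 3^1≡3, 3^2≡9, 3^3≡10, 3^4≡13, 3^5≡5, 3^6≡15, 3^7≡11, 3^8≡16, 3^9≡14, 3^10≡8, 3^11≡7, 3^12≡4, 3^13≡12, 3^14≡2, 3^15≡6, 3^16≡1. ord_17(3) = 16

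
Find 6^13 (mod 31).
By repeated squaring (mod 31): 6^{1}≡6, 6^{2}≡5, 6^{4}≡25, 6^{8}≡5. Then 6^{13} = 6^{8+4+1} ≡ 5 × 25 × 6 ≡ 6 (mod 31)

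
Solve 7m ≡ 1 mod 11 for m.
Since 11 is prime, by Fermat 7^(-1) ≡ 7^{9} ≡ 8 mod 11. Verify: 7 × 8 = 56 ≡ 1 mod 11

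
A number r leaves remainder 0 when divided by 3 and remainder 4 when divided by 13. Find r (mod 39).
M = 3 × 13 = 39. M₁ = 13, y₁ ≡ 1 (mod 3). M₂ = 3, y₂ ≡ 9 (mod 13). r = 0×13×1 + 4×3×9 ≡ 30 (mod 39)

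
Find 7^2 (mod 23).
7^{2} = 49 ≡ 3 (mod 23)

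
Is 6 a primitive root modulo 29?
6^{14} ≡ 1 (mod 29) and 14 < 28, so ord_29(6) = 14 ≠ 28 and 6 is not a primitive root.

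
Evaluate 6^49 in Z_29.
Using Fermat: 6^{28} ≡ 1 mod 29. 49 ≡ 21 mod 28. So 6^{49} ≡ 6^{21} ≡ 28 mod 29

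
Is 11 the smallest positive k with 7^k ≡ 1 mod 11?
Powers of 7 mod 11: 7^1≡7, 7^2≡5, 7^3≡2, 7^4≡3, 7^5≡10, 7^6≡4, 7^7≡6, 7^8≡9, 7^9≡8, 7^10≡1. Already 7^10≡1, so the order is 10 < 11. No, the actual order is 10.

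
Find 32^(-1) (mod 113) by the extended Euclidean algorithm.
Extended GCD: 32(53) + 113(-15) = 1. So 32^(-1) ≡ 53 (mod 113). Verify: 32 × 53 = 1696 ≡ 1 (mod 113)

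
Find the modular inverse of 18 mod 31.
Since 31 is prime, by Fermat 18^(-1) ≡ 18^{29} ≡ 19 mod 31. Verify: 18 × 19 = 342 ≡ 1 mod 31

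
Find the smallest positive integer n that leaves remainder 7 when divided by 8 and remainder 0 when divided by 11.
M = 8 × 11 = 88. M₁ = 11, y₁ ≡ 3 mod 8. M₂ = 8, y₂ ≡ 7 mod 11. n = 7×11×3 + 0×8×7 ≡ 55 mod 88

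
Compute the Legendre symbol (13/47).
(13/47) = 13^{23} mod 47 = -1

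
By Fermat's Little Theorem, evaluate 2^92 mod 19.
By Fermat: 2^{18} ≡ 1 mod 19. 92 = 5×18 + 2. So 2^{92} ≡ 2^{2} ≡ 4 mod 19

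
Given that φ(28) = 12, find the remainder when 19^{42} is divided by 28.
By Euler: 19^{12} ≡ 1 (mod 28) since gcd(19, 28) = 1. 42 = 3×12 + 6. So 19^{42} ≡ 19^{6} ≡ 1 (mod 28)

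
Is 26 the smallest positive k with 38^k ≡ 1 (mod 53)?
Powers of 38 mod 53: 38^1≡38, 38^2≡13, 38^3≡17, 38^4≡10, 38^5≡9, 38^6≡24, 38^7≡11, 38^8≡47, 38^9≡37, 38^10≡28, 38^11≡4, 38^12≡46, 38^13≡52, 38^14≡15, 38^15≡40, 38^16≡36, 38^17≡43, 38^18≡44, 38^19≡29, 38^20≡42, 38^21≡6, 38^22≡16, 38^23≡25, 38^24≡49, 38^25≡7, 38^26≡1. First k with 38^k≡1 is k=26. Yes, ord_53(38) = 26.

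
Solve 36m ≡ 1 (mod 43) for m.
Since 43 is prime, by Fermat 36^(-1) ≡ 36^{41} ≡ 6 (mod 43). Verify: 36 × 6 = 216 ≡ 1 (mod 43)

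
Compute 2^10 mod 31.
By repeated squaring (mod 31): 2^{1}≡2, 2^{2}≡4, 2^{4}≡16, 2^{8}≡8. Then 2^{10} = 2^{8+2} ≡ 8 × 4 ≡ 1 (mod 31)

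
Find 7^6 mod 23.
By repeated squaring mod 23: 7^{1}≡7, 7^{2}≡3, 7^{4}≡9. Then 7^{6} = 7^{4+2} ≡ 9 × 3 ≡ 4 mod 23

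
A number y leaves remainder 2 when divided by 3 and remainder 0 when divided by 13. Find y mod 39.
M = 3 × 13 = 39. M₁ = 13, y₁ ≡ 1 mod 3. M₂ = 3, y₂ ≡ 9 mod 13. y = 2×13×1 + 0×3×9 ≡ 26 mod 39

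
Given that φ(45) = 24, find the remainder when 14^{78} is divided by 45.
By Euler: 14^{24} ≡ 1 (mod 45) since gcd(14, 45) = 1. 78 = 3×24 + 6. So 14^{78} ≡ 14^{6} ≡ 1 (mod 45)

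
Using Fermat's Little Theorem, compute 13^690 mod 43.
By Fermat: 13^{42} ≡ 1 mod 43. 690 ≡ 18 mod 42. So 13^{690} ≡ 13^{18} ≡ 11 mod 43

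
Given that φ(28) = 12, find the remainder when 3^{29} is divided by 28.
By Euler: 3^{12} ≡ 1 (mod 28) since gcd(3, 28) = 1. 29 = 2×12 + 5. So 3^{29} ≡ 3^{5} ≡ 19 (mod 28)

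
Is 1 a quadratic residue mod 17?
By Euler's criterion: 1^{8} ≡ 1 (mod 17). Since this equals 1, 1 is a QR.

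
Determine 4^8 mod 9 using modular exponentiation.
By repeated squaring mod 9: 4^{1}≡4, 4^{2}≡7, 4^{4}≡4, 4^{8}≡7. So 4^{8} ≡ 7 mod 9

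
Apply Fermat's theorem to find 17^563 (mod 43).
By Fermat: 17^{42} ≡ 1 (mod 43). 563 ≡ 17 (mod 42). So 17^{563} ≡ 17^{17} ≡ 23 (mod 43)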